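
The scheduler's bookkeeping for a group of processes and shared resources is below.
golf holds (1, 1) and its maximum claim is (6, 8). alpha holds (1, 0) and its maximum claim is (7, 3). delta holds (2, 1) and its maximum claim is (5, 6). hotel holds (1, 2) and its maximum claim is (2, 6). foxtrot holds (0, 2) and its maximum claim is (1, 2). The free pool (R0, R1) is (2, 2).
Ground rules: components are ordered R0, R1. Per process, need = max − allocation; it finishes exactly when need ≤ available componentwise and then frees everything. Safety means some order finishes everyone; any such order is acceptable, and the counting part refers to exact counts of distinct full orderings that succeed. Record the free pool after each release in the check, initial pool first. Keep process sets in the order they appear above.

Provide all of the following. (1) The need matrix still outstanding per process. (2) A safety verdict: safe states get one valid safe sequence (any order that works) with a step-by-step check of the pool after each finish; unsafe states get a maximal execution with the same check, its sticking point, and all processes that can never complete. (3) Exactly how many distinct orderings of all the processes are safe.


(1) Remaining need (order R0, R1):
  golf: (5, 7)
  alpha: (6, 3)
  delta: (3, 5)
  hotel: (1, 4)
  foxtrot: (1, 0)
(2) SAFE — a valid safe sequence is foxtrot, hotel, delta, golf, alpha.
Key observation: hotel marks the first exact bind of the order: its need (1, 4) fits the free (2, 4) with zero slack on a requested resource.
Check, step by step:
  pool = (2, 2)
  run foxtrot (needs (1, 0), free (2, 2)); after release of (0, 2) the pool is (2, 4)
  run hotel (needs (1, 4), free (2, 4)); after release of (1, 2) the pool is (3, 6)
  run delta (needs (3, 5), free (3, 6)); after release of (2, 1) the pool is (5, 7)
  run golf (needs (5, 7), free (5, 7)); after release of (1, 1) the pool is (6, 8)
  run alpha (needs (6, 3), free (6, 8)); after release of (1, 0) the pool is (7, 8)
(3) Exactly 1 of the possible complete orderings is a safe sequence.


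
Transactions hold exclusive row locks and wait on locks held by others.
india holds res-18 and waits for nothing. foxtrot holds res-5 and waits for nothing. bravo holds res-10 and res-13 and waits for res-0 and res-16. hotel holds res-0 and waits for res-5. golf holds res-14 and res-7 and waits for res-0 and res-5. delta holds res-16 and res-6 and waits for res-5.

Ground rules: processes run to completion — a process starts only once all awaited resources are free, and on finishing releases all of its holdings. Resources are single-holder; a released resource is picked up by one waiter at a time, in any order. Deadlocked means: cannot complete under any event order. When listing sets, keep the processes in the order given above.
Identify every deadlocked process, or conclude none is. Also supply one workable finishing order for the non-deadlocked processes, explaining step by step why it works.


The deadlocked set is empty.
Key observation: every chain of waits terminates; starting from the processes that wait on nothing, all the rest unlock in turn.
A valid finishing order for the others: foxtrot, india, hotel, delta, bravo, golf.
Step-by-step check:
  run foxtrot (it waits on nothing); releases res-5
  run india (it waits on nothing); releases res-18
  hotel waits on res-5 — all released -> runs and releases res-0
  delta waits on res-5 — all released -> runs and releases res-16 and res-6
  bravo waits on res-0 and res-16 — all released -> runs and releases res-10 and res-13
  golf waits on res-0 and res-5 — all released -> runs and releases res-14 and res-7


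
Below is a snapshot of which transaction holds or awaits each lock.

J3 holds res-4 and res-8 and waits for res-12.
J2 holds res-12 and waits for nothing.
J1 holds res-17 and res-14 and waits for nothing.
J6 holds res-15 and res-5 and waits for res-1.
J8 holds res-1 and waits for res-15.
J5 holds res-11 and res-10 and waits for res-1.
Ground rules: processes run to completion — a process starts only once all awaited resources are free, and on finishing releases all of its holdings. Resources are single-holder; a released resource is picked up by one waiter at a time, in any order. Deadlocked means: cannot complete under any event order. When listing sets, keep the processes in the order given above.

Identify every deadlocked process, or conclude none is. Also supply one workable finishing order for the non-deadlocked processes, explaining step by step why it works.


Deadlocked set: J6, J8 and J5.
Key observation: the waits loop around J6 -> J8 -> J6 with no way out; J5 waits into the deadlock from upstream.
One completion order for the rest: J2, J1, J3.
Check, step by step:
  J2: no waits; runs immediately, freeing res-12
  J1: no waits; runs immediately, freeing res-17 and res-14
  J3: everything it awaited (res-12) is free; runs, freeing res-4 and res-8


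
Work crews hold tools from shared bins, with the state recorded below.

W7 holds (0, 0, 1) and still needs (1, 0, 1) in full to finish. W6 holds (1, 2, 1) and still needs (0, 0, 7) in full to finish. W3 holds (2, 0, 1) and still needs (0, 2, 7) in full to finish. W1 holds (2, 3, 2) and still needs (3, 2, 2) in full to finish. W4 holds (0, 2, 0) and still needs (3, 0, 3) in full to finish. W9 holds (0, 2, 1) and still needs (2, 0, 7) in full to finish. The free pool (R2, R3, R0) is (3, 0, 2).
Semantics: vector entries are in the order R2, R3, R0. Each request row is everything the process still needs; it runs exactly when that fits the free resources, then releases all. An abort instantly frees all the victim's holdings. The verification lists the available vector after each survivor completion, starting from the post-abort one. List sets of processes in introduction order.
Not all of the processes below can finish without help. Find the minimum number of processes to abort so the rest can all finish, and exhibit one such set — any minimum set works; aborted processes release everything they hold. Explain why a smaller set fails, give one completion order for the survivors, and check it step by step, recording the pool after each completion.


The answer: abort W3 and W9.
Key observation: the deadlocked W6 becomes finishable only because W3 and W9 released (2, 2, 2); it completes at step 3 below.
No one abort is enough; case by case: W7 alone leaves W6 blocked (short on R0); W6 alone leaves W3 blocked (short on R0); W3 alone leaves W6 blocked (short on R0); W1 alone leaves W6 blocked (short on R0); W4 alone leaves W6 blocked (short on R0); W9 alone leaves W6 blocked (short on R0).
One survivor order: W7, W1, W6, W4. Walking it through (post-abort pool first):
  pool = (5, 2, 4)
  run W7 (needs (1, 0, 1), free (5, 2, 4)); after release of (0, 0, 1) the pool is (5, 2, 5)
  run W1 (needs (3, 2, 2), free (5, 2, 5)); after release of (2, 3, 2) the pool is (7, 5, 7)
  run W6 (needs (0, 0, 7), free (7, 5, 7)); after release of (1, 2, 1) the pool is (8, 7, 8)
  run W4 (needs (3, 0, 3), free (8, 7, 8)); after release of (0, 2, 0) the pool is (8, 9, 8)


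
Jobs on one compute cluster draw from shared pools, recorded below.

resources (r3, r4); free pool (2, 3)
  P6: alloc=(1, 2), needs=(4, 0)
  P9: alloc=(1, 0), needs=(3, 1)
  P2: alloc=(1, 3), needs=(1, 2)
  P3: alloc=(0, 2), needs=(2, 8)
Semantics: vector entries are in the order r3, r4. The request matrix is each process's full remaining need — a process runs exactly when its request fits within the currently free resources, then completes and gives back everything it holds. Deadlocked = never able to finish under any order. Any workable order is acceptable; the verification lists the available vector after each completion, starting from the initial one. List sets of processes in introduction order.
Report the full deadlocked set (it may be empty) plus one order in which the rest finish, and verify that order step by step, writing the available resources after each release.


No process is deadlocked.
Key observation: starting with P2, each completion frees enough for the next — no one is permanently blocked.
A valid finishing order for the others: P2, P9, P6, P3. Check, step by step:
  pool = (2, 3)
  P2 needs (1, 2) <= (2, 3) -> finishes; pool += (1, 3) = (3, 6)
  P9 needs (3, 1) <= (3, 6) -> finishes; pool += (1, 0) = (4, 6)
  P6 needs (4, 0) <= (4, 6) -> finishes; pool += (1, 2) = (5, 8)
  P3 needs (2, 8) <= (5, 8) -> finishes; pool += (0, 2) = (5, 10)


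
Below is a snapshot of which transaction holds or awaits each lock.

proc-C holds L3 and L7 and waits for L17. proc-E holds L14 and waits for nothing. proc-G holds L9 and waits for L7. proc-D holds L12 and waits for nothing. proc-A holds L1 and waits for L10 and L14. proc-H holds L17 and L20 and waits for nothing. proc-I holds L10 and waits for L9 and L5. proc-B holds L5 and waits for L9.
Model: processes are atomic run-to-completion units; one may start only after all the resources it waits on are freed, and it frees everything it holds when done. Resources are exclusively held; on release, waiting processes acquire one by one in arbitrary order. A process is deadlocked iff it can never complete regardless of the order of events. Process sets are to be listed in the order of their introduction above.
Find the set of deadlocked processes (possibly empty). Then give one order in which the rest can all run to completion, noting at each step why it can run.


Nothing here is deadlocked.
Key observation: the wait graph is acyclic; completion cascades from the unblocked processes through everyone else.
One completion order for the rest: proc-H, proc-C, proc-G, proc-B, proc-E, proc-I, proc-D, proc-A.
Verifying each step:
  proc-H: no waits; runs immediately, freeing L17 and L20
  run proc-C (all its waits — L17 — are resolved); releases L3 and L7
  run proc-G (all its waits — L7 — are resolved); releases L9
  run proc-B (all its waits — L9 — are resolved); releases L5
  proc-E: no waits; runs immediately, freeing L14
  run proc-I (all its waits — L9 and L5 — are resolved); releases L10
  proc-D: no waits; runs immediately, freeing L12
  run proc-A (all its waits — L10 and L14 — are resolved); releases L1


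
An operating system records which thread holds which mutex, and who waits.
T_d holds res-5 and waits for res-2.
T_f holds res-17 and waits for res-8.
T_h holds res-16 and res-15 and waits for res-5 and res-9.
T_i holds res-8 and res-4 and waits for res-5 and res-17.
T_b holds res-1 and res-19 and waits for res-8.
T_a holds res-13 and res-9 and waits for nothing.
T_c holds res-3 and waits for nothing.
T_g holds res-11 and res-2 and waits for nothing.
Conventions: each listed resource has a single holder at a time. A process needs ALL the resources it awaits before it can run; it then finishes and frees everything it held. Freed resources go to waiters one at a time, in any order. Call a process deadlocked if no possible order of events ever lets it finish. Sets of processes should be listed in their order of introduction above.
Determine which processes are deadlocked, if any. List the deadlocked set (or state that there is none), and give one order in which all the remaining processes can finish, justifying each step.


The deadlocked set is T_f, T_i and T_b.
Key observation: nobody on the ring T_f -> T_i -> T_f can start until another member finishes, which never happens; T_b waits into the deadlock from upstream.
One completion order for the rest: T_c, T_a, T_g, T_d, T_h.
Step-by-step check:
  run T_c (it waits on nothing); releases res-3
  run T_a (it waits on nothing); releases res-13 and res-9
  run T_g (it waits on nothing); releases res-11 and res-2
  T_d waits on res-2 — all released -> runs and releases res-5
  T_h waits on res-5 and res-9 — all released -> runs and releases res-16 and res-15


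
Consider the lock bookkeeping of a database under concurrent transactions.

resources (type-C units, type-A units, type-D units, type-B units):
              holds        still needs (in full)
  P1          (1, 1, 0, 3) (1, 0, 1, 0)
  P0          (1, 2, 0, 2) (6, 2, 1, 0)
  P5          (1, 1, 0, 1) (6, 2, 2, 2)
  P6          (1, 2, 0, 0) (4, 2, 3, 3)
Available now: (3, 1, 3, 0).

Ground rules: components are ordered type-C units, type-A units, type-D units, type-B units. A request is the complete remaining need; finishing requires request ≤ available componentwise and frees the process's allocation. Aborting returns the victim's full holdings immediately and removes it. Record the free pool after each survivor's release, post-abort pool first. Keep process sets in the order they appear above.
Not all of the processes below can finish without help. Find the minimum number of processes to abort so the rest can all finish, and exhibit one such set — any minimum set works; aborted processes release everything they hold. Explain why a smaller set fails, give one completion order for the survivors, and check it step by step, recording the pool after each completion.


Abort P0.
Key observation: before aborting P0, P5 was permanently blocked — no order could ever run it; afterwards it completes at step 3.
Why nothing smaller works: aborting no one leaves the state deadlocked as given.
One survivor order: P1, P6, P5. Step-by-step check (post-abort pool first):
  pool = (4, 3, 3, 2)
  run P1 (needs (1, 0, 1, 0), free (4, 3, 3, 2)); after release of (1, 1, 0, 3) the pool is (5, 4, 3, 5)
  run P6 (needs (4, 2, 3, 3), free (5, 4, 3, 5)); after release of (1, 2, 0, 0) the pool is (6, 6, 3, 5)
  run P5 (needs (6, 2, 2, 2), free (6, 6, 3, 5)); after release of (1, 1, 0, 1) the pool is (7, 7, 3, 6)


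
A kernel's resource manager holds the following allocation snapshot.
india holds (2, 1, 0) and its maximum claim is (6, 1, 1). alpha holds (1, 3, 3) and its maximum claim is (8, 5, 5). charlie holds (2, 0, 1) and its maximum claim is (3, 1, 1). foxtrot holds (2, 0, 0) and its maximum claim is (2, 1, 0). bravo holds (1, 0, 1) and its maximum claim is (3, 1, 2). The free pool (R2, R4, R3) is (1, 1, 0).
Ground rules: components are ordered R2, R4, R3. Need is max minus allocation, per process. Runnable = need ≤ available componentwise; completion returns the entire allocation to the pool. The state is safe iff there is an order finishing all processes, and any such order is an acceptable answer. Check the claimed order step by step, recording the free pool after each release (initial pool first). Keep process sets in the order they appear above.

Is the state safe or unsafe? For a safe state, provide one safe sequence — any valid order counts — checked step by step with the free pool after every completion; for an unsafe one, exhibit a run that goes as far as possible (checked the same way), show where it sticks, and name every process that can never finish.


SAFE, for example via the order charlie, foxtrot, bravo, india, alpha.
Key observation: charlie is the earliest step where a requested resource binds exactly: need (1, 1, 0), pool (1, 1, 0) at its turn.
Step-by-step check:
  pool = (1, 1, 0)
  charlie needs (1, 1, 0) <= (1, 1, 0) -> finishes; pool += (2, 0, 1) = (3, 1, 1)
  foxtrot needs (0, 1, 0) <= (3, 1, 1) -> finishes; pool += (2, 0, 0) = (5, 1, 1)
  bravo needs (2, 1, 1) <= (5, 1, 1) -> finishes; pool += (1, 0, 1) = (6, 1, 2)
  india needs (4, 0, 1) <= (6, 1, 2) -> finishes; pool += (2, 1, 0) = (8, 2, 2)
  alpha needs (7, 2, 2) <= (8, 2, 2) -> finishes; pool += (1, 3, 3) = (9, 5, 5)


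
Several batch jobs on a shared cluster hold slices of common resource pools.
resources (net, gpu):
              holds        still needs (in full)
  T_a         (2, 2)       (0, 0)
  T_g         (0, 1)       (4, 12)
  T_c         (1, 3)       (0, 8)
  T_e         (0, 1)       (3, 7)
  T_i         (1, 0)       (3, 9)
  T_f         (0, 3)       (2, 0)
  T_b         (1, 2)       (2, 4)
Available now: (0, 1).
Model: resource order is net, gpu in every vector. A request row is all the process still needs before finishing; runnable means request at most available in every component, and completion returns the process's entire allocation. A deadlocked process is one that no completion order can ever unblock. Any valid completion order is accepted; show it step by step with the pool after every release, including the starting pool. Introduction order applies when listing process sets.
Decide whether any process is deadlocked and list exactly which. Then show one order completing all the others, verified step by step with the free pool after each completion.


The deadlocked set is empty.
Key observation: there is always a runnable process — T_a first — so the state unwinds completely.
One completion order for the rest: T_a, T_f, T_b, T_e, T_i, T_c, T_g. Step-by-step check:
  pool = (0, 1)
  T_a needs (0, 0) <= (0, 1) -> finishes; pool += (2, 2) = (2, 3)
  T_f needs (2, 0) <= (2, 3) -> finishes; pool += (0, 3) = (2, 6)
  T_b needs (2, 4) <= (2, 6) -> finishes; pool += (1, 2) = (3, 8)
  T_e needs (3, 7) <= (3, 8) -> finishes; pool += (0, 1) = (3, 9)
  T_i needs (3, 9) <= (3, 9) -> finishes; pool += (1, 0) = (4, 9)
  T_c needs (0, 8) <= (4, 9) -> finishes; pool += (1, 3) = (5, 12)
  T_g needs (4, 12) <= (5, 12) -> finishes; pool += (0, 1) = (5, 13)


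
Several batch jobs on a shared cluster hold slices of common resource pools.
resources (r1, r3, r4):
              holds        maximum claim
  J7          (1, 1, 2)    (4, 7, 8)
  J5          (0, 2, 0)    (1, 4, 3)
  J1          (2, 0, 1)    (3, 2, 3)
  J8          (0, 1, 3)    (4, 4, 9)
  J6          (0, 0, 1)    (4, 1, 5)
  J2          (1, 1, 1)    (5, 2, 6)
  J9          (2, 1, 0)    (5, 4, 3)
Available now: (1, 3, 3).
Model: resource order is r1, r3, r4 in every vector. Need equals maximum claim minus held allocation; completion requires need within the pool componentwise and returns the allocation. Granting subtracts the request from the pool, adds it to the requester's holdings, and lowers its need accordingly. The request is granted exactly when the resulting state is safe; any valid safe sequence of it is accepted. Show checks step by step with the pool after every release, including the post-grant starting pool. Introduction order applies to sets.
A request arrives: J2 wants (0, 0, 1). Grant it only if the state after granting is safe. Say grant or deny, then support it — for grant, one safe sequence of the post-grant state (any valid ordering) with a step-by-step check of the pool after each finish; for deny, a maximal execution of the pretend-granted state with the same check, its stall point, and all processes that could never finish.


DENY — the pretend-granted state is unsafe.
Key observation: after J1, J9, J5 complete, (5, 6, 3) is the best the pool ever gets, yet each leftover process wants more r4.
After a pretend grant, a maximal execution: J1, J9, J5 — then nothing else fits. Check, step by step:
  pool = (1, 3, 2)
  run J1 (needs (1, 2, 2), free (1, 3, 2)); after release of (2, 0, 1) the pool is (3, 3, 3)
  run J9 (needs (3, 3, 3), free (3, 3, 3)); after release of (2, 1, 0) the pool is (5, 4, 3)
  run J5 (needs (1, 2, 3), free (5, 4, 3)); after release of (0, 2, 0) the pool is (5, 6, 3)
  J7 still needs (3, 6, 6) but only (5, 6, 3) is free — short on r4
  J8 still needs (4, 3, 6) but only (5, 6, 3) is free — short on r4
  J6 still needs (4, 1, 4) but only (5, 6, 3) is free — short on r4
  J2 still needs (4, 1, 4) but only (5, 6, 3) is free — short on r4
Processes that could never finish after the grant: J7, J8, J6 and J2.


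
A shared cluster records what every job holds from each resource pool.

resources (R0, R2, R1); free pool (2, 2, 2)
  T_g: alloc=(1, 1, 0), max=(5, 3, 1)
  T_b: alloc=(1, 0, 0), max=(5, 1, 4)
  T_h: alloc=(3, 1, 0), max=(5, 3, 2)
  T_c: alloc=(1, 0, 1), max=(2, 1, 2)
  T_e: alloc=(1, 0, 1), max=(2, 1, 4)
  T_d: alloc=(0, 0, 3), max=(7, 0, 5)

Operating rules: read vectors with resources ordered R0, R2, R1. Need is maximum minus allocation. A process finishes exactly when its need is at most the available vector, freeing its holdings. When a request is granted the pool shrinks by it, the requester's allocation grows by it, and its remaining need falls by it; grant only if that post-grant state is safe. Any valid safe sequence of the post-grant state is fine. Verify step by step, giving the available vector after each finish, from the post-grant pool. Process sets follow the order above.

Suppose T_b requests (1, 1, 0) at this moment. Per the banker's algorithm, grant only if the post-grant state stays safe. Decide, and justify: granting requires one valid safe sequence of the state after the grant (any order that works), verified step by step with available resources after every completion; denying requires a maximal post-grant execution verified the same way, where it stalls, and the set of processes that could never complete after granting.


GRANT: granting preserves safety; a valid post-grant sequence is T_c, T_e, T_b, T_g, T_h, T_d.
Key observation: granting shrinks the pool to (1, 1, 2), yet T_c still fits and the chain goes through.
Step-by-step check of the post-grant state:
  pool = (1, 1, 2)
  T_c needs (1, 1, 1) <= (1, 1, 2) -> finishes; pool += (1, 0, 1) = (2, 1, 3)
  T_e needs (1, 1, 3) <= (2, 1, 3) -> finishes; pool += (1, 0, 1) = (3, 1, 4)
  T_b needs (3, 0, 4) <= (3, 1, 4) -> finishes; pool += (2, 1, 0) = (5, 2, 4)
  T_g needs (4, 2, 1) <= (5, 2, 4) -> finishes; pool += (1, 1, 0) = (6, 3, 4)
  T_h needs (2, 2, 2) <= (6, 3, 4) -> finishes; pool += (3, 1, 0) = (9, 4, 4)
  T_d needs (7, 0, 2) <= (9, 4, 4) -> finishes; pool += (0, 0, 3) = (9, 4, 7)


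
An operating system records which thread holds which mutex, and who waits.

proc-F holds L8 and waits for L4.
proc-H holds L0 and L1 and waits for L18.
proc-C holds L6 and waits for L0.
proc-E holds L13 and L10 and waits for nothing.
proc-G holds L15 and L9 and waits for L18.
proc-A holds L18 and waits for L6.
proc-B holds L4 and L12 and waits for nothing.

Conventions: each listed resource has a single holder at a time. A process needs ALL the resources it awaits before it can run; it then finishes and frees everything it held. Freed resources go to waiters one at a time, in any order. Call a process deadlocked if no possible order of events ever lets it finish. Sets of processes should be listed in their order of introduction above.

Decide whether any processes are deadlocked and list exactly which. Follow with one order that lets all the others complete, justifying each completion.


Deadlocked: proc-H, proc-C, proc-G and proc-A.
Key observation: the knot is the closed ring of waits proc-H -> proc-A -> proc-C -> proc-H; proc-G waits into the deadlock from upstream.
One completion order for the rest: proc-B, proc-F, proc-E.
Check, step by step:
  proc-B waits on nothing -> runs at once and releases L4 and L12
  proc-F waits on L4 — all released -> runs and releases L8
  proc-E waits on nothing -> runs at once and releases L13 and L10


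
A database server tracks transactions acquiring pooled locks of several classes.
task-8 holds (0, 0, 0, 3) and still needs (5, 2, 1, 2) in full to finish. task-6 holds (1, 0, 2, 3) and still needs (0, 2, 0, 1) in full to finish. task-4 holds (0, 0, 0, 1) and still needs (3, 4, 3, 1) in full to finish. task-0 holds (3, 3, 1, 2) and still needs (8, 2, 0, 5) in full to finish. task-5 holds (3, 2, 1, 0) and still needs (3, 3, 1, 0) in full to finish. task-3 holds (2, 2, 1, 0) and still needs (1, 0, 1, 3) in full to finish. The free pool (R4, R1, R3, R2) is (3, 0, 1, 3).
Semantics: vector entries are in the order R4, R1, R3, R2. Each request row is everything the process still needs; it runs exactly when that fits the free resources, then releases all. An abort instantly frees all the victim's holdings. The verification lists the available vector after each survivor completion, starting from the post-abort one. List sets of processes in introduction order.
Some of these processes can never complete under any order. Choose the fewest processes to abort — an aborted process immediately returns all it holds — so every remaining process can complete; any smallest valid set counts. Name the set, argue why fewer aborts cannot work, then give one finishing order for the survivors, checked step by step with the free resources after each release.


Abort task-0.
Key observation: task-5 was stuck for good until task-0 gave back (3, 3, 1, 2); in the order shown it finishes at step 2.
No smaller set exists: with zero aborts the deadlock remains.
One survivor order: task-3, task-5, task-8, task-4, task-6. Step-by-step check (post-abort pool first):
  pool = (6, 3, 2, 5)
  task-3: need (1, 0, 1, 3) fits (6, 3, 2, 5); releases (2, 2, 1, 0), pool now (8, 5, 3, 5)
  task-5: need (3, 3, 1, 0) fits (8, 5, 3, 5); releases (3, 2, 1, 0), pool now (11, 7, 4, 5)
  task-8: need (5, 2, 1, 2) fits (11, 7, 4, 5); releases (0, 0, 0, 3), pool now (11, 7, 4, 8)
  task-4: need (3, 4, 3, 1) fits (11, 7, 4, 8); releases (0, 0, 0, 1), pool now (11, 7, 4, 9)
  task-6: need (0, 2, 0, 1) fits (11, 7, 4, 9); releases (1, 0, 2, 3), pool now (12, 7, 6, 12)


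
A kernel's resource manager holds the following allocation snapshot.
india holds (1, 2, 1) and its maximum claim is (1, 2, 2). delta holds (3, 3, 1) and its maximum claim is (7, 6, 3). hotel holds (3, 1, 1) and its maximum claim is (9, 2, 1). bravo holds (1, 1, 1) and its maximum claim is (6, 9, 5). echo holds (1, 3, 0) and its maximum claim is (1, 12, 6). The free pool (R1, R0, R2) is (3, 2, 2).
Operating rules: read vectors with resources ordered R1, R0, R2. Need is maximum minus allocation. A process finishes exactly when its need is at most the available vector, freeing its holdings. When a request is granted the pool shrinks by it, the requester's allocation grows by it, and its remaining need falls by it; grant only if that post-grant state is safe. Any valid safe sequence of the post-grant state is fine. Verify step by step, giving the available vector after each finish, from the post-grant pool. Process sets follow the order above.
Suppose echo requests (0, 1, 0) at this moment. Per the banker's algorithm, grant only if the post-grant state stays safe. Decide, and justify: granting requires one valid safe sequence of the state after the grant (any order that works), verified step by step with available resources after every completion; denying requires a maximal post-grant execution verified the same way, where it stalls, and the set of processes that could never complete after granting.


DENY — the pretend-granted state is unsafe.
Key observation: the pool after india, delta, hotel is (10, 7, 5); every surviving request exceeds it in R0, so progress ends there.
Pretend the grant happened; the run india, delta, hotel goes as far as possible. Walking it through:
  pool = (3, 1, 2)
  india: need (0, 0, 1) fits (3, 1, 2); releases (1, 2, 1), pool now (4, 3, 3)
  delta: need (4, 3, 2) fits (4, 3, 3); releases (3, 3, 1), pool now (7, 6, 4)
  hotel: need (6, 1, 0) fits (7, 6, 4); releases (3, 1, 1), pool now (10, 7, 5)
  bravo cannot run: need (5, 8, 4) vs free (10, 7, 5) (insufficient R0)
  echo cannot run: need (0, 8, 6) vs free (10, 7, 5) (insufficient R0 and R2)
Processes that could never finish after the grant: bravo and echo.


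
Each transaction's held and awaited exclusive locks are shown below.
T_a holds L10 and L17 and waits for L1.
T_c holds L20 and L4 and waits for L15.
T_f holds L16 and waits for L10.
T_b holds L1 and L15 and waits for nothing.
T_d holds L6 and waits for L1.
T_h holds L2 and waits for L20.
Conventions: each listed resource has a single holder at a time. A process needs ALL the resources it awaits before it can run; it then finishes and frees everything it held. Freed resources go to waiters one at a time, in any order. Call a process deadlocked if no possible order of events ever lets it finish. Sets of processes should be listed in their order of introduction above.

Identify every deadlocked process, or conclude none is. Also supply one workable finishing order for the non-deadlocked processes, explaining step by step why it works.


The deadlocked set is empty.
Key observation: although several processes wait, no cycle exists — each chain bottoms out at a free runner.
A valid finishing order for the others: T_b, T_d, T_c, T_a, T_h, T_f.
Check, step by step:
  T_b: no waits; runs immediately, freeing L1 and L15
  T_d waits on L1 — all released -> runs and releases L6
  T_c waits on L15 — all released -> runs and releases L20 and L4
  T_a waits on L1 — all released -> runs and releases L10 and L17
  T_h waits on L20 — all released -> runs and releases L2
  T_f waits on L10 — all released -> runs and releases L16


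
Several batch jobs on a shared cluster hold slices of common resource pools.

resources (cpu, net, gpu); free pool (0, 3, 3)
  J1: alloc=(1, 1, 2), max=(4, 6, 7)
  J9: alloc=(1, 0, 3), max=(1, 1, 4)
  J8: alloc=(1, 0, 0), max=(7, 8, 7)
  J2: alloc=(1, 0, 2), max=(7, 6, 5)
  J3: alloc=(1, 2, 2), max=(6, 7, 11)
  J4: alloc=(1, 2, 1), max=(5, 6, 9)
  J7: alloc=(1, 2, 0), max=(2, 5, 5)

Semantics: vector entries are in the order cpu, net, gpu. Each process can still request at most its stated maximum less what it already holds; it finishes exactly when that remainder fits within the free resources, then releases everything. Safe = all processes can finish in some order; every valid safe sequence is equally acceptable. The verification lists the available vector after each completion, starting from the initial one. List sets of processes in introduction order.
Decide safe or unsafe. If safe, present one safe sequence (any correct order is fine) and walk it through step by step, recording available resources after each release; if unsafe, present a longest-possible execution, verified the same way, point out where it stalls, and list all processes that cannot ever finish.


UNSAFE.
Key observation: cpu is the bottleneck — with J9, J7 done the pool holds (2, 5, 6), short of every remaining need.
The run J9, J7 cannot be extended any further. Check, step by step:
  pool = (0, 3, 3)
  J9: need (0, 1, 1) fits (0, 3, 3); releases (1, 0, 3), pool now (1, 3, 6)
  J7: need (1, 3, 5) fits (1, 3, 6); releases (1, 2, 0), pool now (2, 5, 6)
  J1 cannot run: need (3, 5, 5) vs free (2, 5, 6) (insufficient cpu)
  J8 cannot run: need (6, 8, 7) vs free (2, 5, 6) (insufficient cpu, net and gpu)
  J2 cannot run: need (6, 6, 3) vs free (2, 5, 6) (insufficient cpu and net)
  J3 cannot run: need (5, 5, 9) vs free (2, 5, 6) (insufficient cpu and gpu)
  J4 cannot run: need (4, 4, 8) vs free (2, 5, 6) (insufficient cpu and gpu)
Processes that can never finish: J1, J8, J2, J3 and J4.


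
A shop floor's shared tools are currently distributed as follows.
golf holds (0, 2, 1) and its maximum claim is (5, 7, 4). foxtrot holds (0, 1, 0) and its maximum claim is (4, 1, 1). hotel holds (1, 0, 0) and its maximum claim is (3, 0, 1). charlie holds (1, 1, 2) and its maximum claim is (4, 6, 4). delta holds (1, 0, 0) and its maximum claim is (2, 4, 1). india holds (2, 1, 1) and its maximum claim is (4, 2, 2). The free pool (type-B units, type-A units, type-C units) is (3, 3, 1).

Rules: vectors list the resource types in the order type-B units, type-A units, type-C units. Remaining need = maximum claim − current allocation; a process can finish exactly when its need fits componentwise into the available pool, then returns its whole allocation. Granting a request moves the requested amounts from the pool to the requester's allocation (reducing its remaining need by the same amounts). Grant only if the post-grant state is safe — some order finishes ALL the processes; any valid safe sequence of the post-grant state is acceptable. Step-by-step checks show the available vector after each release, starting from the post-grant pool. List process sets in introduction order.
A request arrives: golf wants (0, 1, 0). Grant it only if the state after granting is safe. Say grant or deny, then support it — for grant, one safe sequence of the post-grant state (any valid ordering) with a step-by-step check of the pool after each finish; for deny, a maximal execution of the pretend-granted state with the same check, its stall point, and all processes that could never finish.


DENY. Granting would leave the state unsafe.
Key observation: after hotel, foxtrot, india, delta the pool peaks at (7, 4, 2), and each blocked process is short somewhere: golf on type-C units; charlie on type-A units.
After a pretend grant, a maximal execution: hotel, foxtrot, india, delta — then nothing else fits. Check, step by step:
  pool = (3, 2, 1)
  hotel needs (2, 0, 1) <= (3, 2, 1) -> finishes; pool += (1, 0, 0) = (4, 2, 1)
  foxtrot needs (4, 0, 1) <= (4, 2, 1) -> finishes; pool += (0, 1, 0) = (4, 3, 1)
  india needs (2, 1, 1) <= (4, 3, 1) -> finishes; pool += (2, 1, 1) = (6, 4, 2)
  delta needs (1, 4, 1) <= (6, 4, 2) -> finishes; pool += (1, 0, 0) = (7, 4, 2)
  blocked: golf wants (5, 4, 3), pool (7, 4, 2) — not enough type-C units
  blocked: charlie wants (3, 5, 2), pool (7, 4, 2) — not enough type-A units
Post-grant, the permanently blocked set is golf and charlie.


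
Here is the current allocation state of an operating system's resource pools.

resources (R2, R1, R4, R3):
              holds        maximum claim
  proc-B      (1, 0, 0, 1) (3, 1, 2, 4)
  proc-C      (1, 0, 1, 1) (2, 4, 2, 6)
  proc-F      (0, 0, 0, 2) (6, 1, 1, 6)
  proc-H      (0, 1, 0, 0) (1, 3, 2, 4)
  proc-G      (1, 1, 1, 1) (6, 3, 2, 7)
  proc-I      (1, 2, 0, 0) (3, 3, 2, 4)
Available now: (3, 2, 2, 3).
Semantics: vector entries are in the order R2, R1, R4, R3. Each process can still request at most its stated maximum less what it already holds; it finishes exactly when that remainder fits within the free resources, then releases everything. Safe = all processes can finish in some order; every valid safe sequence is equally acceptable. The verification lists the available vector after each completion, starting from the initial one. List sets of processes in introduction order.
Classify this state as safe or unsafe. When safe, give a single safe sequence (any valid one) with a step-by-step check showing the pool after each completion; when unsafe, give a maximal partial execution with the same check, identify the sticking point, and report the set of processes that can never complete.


UNSAFE.
Key observation: after proc-B, proc-H, proc-I the pool peaks at (5, 5, 2, 4), and each blocked process is short somewhere: proc-C on R3; proc-F on R2; proc-G on R3.
Going as far as possible: proc-B, proc-H, proc-I; after that, nothing fits. Verifying each step:
  pool = (3, 2, 2, 3)
  proc-B: need (2, 1, 2, 3) fits (3, 2, 2, 3); releases (1, 0, 0, 1), pool now (4, 2, 2, 4)
  proc-H: need (1, 2, 2, 4) fits (4, 2, 2, 4); releases (0, 1, 0, 0), pool now (4, 3, 2, 4)
  proc-I: need (2, 1, 2, 4) fits (4, 3, 2, 4); releases (1, 2, 0, 0), pool now (5, 5, 2, 4)
  proc-C cannot run: need (1, 4, 1, 5) vs free (5, 5, 2, 4) (insufficient R3)
  proc-F cannot run: need (6, 1, 1, 4) vs free (5, 5, 2, 4) (insufficient R2)
  proc-G cannot run: need (5, 2, 1, 6) vs free (5, 5, 2, 4) (insufficient R3)
Processes that can never finish: proc-C, proc-F and proc-G.


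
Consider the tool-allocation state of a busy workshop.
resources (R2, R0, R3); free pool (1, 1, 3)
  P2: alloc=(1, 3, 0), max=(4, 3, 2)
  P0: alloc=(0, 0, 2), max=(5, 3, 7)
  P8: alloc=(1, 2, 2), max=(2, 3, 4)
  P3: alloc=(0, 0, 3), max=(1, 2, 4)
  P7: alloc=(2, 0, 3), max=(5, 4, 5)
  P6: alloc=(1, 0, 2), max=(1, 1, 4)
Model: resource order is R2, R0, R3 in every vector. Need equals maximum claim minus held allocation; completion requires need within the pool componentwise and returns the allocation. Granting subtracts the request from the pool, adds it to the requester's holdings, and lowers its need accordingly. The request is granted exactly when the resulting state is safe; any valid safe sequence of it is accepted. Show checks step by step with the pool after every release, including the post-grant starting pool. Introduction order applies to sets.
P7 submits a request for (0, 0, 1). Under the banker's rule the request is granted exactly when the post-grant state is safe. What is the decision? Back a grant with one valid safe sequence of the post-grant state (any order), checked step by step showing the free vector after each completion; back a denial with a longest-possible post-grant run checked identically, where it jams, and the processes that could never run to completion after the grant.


GRANT. The post-grant state is safe; one safe sequence: P6, P8, P3, P2, P7, P0.
Key observation: after the grant the pool drops to (1, 1, 2), which still lets P6 finish first and unwind the rest.
Verifying the post-grant state step by step:
  pool = (1, 1, 2)
  run P6 (needs (0, 1, 2), free (1, 1, 2)); after release of (1, 0, 2) the pool is (2, 1, 4)
  run P8 (needs (1, 1, 2), free (2, 1, 4)); after release of (1, 2, 2) the pool is (3, 3, 6)
  run P3 (needs (1, 2, 1), free (3, 3, 6)); after release of (0, 0, 3) the pool is (3, 3, 9)
  run P2 (needs (3, 0, 2), free (3, 3, 9)); after release of (1, 3, 0) the pool is (4, 6, 9)
  run P7 (needs (3, 4, 1), free (4, 6, 9)); after release of (2, 0, 4) the pool is (6, 6, 13)
  run P0 (needs (5, 3, 5), free (6, 6, 13)); after release of (0, 0, 2) the pool is (6, 6, 15)


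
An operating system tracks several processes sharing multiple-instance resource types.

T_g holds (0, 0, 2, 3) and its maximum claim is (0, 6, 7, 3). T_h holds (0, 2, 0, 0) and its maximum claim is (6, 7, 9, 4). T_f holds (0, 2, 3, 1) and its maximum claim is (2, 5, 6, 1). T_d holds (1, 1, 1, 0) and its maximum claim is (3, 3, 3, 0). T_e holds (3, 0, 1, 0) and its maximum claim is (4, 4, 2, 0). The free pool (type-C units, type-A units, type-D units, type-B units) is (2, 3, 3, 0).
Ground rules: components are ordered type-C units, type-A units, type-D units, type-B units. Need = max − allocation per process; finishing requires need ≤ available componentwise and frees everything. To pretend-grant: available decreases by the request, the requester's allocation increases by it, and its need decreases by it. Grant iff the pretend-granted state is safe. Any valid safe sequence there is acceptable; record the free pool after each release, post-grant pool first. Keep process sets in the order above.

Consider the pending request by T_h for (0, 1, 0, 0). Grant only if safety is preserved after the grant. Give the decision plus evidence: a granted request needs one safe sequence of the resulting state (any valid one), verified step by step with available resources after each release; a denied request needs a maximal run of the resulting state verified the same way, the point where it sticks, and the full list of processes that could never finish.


DENY. Granting would leave the state unsafe.
Key observation: after T_d, T_f, T_e the pool peaks at (6, 5, 8, 1), and each blocked process is short somewhere: T_g on type-A units; T_h on type-D units, type-B units.
Pretend the grant happened; the run T_d, T_f, T_e goes as far as possible. Verifying each step:
  pool = (2, 2, 3, 0)
  T_d: need (2, 2, 2, 0) fits (2, 2, 3, 0); releases (1, 1, 1, 0), pool now (3, 3, 4, 0)
  T_f: need (2, 3, 3, 0) fits (3, 3, 4, 0); releases (0, 2, 3, 1), pool now (3, 5, 7, 1)
  T_e: need (1, 4, 1, 0) fits (3, 5, 7, 1); releases (3, 0, 1, 0), pool now (6, 5, 8, 1)
  T_g cannot run: need (0, 6, 5, 0) vs free (6, 5, 8, 1) (insufficient type-A units)
  T_h cannot run: need (6, 4, 9, 4) vs free (6, 5, 8, 1) (insufficient type-D units and type-B units)
Had the request been granted, T_g and T_h could never finish.


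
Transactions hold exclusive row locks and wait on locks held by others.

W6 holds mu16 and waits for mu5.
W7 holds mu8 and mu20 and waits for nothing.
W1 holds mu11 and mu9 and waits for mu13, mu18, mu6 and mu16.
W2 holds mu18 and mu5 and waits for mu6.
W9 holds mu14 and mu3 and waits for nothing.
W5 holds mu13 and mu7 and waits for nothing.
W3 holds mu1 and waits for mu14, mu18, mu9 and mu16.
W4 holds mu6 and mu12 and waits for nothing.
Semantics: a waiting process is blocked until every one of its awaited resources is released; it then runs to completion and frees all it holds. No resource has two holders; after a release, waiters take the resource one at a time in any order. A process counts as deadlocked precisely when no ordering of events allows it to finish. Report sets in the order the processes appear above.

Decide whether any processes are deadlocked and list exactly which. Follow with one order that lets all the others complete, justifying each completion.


No process is deadlocked.
Key observation: all waits point, directly or indirectly, at processes that can finish, so nothing is permanently blocked.
One completion order for the rest: W5, W4, W7, W2, W6, W1, W9, W3.
Check, step by step:
  run W5 (it waits on nothing); releases mu13 and mu7
  run W4 (it waits on nothing); releases mu6 and mu12
  run W7 (it waits on nothing); releases mu8 and mu20
  run W2 (all its waits — mu6 — are resolved); releases mu18 and mu5
  run W6 (all its waits — mu5 — are resolved); releases mu16
  run W1 (all its waits — mu13, mu18, mu6 and mu16 — are resolved); releases mu11 and mu9
  run W9 (it waits on nothing); releases mu14 and mu3
  run W3 (all its waits — mu14, mu18, mu9 and mu16 — are resolved); releases mu1
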